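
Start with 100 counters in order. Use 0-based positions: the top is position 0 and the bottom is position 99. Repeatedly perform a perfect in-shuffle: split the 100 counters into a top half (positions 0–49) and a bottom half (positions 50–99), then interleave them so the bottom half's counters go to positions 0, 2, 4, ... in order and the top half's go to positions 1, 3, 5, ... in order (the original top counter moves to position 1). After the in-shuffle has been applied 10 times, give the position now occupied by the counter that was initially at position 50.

Track the counter's position through each in-shuffle:
50 → 0 → 1 → 3 → 7 → 15 → 31 → 63 → 26 → 53 → 6

6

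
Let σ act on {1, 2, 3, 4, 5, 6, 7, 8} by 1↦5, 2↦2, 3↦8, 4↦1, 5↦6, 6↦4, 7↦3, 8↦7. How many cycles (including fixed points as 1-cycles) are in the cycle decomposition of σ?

3

Cycle decomposition: (1 5 6 4) (2) (3 8 7).
3 cycles.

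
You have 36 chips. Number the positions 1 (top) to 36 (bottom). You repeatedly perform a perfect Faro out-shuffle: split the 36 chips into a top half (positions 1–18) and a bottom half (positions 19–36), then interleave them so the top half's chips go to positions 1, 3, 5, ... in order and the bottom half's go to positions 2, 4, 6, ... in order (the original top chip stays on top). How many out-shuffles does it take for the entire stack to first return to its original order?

12

The out-shuffle permutes the 36 positions with cycle lengths [1, 1, 3, 3, 4, 12, 12].
Every chip is home exactly when every cycle has completed a whole number of laps, i.e. after lcm(1, 3, 4, 12) = 12 out-shuffles.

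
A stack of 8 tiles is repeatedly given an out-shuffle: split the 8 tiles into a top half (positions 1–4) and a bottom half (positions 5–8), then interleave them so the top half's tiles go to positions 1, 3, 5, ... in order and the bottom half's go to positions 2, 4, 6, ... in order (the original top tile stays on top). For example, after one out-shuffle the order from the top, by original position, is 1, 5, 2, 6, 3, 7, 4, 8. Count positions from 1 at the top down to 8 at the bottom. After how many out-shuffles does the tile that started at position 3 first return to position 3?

3

Follow position 3 under repeated out-shuffles:
3 → 5 → 2 → 3
It first returns after 3 out-shuffles.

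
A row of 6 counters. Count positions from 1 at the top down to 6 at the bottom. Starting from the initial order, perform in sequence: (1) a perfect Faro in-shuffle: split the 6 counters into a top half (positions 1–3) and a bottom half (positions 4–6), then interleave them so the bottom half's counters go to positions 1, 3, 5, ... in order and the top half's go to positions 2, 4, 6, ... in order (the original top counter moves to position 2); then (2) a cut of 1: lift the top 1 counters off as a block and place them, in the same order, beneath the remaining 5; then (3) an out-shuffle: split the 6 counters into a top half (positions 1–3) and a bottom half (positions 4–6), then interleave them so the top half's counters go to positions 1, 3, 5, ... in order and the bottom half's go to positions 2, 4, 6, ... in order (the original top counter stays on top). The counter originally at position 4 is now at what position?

Track the counter from position 4 forward through each operation:
  after op 1 (in-shuffle): 4 → 1
  after op 2 (cut 1): 1 → 6
  after op 3 (out-shuffle): 6 → 6

6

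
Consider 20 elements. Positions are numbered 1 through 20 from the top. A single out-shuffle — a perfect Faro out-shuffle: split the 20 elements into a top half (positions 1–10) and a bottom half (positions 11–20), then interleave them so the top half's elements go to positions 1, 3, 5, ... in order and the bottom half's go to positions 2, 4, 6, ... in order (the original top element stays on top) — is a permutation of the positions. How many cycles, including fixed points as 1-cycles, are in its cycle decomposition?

3

Trace each unvisited position around until it returns:
(1) (2 3 5 9 17 14 ... len 18) (20)
3 cycles in total.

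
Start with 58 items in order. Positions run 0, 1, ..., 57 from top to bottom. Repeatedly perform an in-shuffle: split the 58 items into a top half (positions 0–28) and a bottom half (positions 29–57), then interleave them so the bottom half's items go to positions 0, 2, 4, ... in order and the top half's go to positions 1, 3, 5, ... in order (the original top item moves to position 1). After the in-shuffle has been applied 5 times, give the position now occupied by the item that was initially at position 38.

Track the item's position through each in-shuffle:
38 → 18 → 37 → 16 → 33 → 8

8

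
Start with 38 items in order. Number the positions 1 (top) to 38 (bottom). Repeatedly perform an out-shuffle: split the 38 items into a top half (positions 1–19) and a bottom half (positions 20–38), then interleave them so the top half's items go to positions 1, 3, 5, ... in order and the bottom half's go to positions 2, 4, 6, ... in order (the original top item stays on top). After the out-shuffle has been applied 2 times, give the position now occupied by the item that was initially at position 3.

9

Track the item's position through each out-shuffle:
3 → 5 → 9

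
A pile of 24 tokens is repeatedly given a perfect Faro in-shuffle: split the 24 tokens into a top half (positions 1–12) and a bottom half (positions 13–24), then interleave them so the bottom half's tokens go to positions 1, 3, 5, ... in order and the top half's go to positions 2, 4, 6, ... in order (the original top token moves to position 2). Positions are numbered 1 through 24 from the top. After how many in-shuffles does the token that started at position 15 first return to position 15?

4

Follow position 15 under repeated in-shuffles:
15 → 5 → 10 → 20 → 15
It first returns after 4 in-shuffles.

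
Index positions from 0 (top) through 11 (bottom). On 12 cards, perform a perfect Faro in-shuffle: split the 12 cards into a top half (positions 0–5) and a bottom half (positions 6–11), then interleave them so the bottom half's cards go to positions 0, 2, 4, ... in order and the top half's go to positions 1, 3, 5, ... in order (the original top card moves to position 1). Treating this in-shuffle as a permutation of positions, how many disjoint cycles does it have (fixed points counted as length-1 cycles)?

Trace each unvisited position around until it returns:
(0 1 3 7 2 5 ... len 12)
1 cycle in total.

1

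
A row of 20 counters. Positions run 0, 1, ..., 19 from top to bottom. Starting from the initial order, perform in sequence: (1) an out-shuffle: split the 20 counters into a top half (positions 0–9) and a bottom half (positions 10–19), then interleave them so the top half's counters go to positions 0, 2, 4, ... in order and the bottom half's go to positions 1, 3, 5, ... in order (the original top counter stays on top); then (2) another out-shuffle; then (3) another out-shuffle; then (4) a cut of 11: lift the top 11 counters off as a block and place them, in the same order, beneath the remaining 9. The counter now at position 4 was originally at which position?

Undo the operations in reverse order, starting from position 4:
  undo op 4 (cut 11): 4 ← 15
  undo op 3 (out-shuffle, from bottom half): 15 ← 17
  undo op 2 (out-shuffle, from bottom half): 17 ← 18
  undo op 1 (out-shuffle, from top half): 18 ← 9
So the counter at position 4 came from original position 9.

9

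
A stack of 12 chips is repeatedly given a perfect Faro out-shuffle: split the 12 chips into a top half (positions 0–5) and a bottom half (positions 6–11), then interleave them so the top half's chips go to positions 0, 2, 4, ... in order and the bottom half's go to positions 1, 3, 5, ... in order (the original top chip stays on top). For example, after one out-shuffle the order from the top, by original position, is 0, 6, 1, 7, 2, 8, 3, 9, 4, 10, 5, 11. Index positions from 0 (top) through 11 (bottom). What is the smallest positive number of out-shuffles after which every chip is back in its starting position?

The out-shuffle permutes the 12 positions with cycle lengths [1, 1, 10].
Every chip is home exactly when every cycle has completed a whole number of laps, i.e. after lcm(1, 10) = 10 out-shuffles.

10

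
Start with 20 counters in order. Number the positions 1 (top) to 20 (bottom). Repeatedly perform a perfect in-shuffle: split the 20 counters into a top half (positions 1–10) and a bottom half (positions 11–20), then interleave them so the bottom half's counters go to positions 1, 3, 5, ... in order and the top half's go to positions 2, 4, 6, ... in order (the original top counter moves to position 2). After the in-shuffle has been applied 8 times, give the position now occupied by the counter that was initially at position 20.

17

Track the counter's position through each in-shuffle:
20 → 19 → 17 → 13 → 5 → 10 → 20 → 19 → 17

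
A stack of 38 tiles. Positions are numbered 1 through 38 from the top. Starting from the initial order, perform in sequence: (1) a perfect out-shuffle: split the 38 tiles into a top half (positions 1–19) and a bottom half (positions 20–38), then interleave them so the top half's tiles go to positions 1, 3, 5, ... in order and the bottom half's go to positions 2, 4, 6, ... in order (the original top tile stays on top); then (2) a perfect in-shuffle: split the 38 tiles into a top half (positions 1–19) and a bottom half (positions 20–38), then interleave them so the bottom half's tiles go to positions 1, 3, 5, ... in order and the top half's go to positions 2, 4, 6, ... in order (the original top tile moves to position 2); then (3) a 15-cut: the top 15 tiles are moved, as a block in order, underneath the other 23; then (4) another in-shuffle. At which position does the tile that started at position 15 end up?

8

Track the tile from position 15 forward through each operation:
  after op 1 (out-shuffle): 15 → 29
  after op 2 (in-shuffle): 29 → 19
  after op 3 (cut 15): 19 → 4
  after op 4 (in-shuffle): 4 → 8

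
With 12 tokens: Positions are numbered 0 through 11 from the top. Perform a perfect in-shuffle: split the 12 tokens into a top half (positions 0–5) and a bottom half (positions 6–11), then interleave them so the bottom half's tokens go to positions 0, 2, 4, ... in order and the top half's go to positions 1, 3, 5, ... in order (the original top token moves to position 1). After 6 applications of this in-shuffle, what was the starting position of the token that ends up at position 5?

6

Work backwards from position 5, undoing one in-shuffle at a time:
5 ← 2 ← 7 ← 3 ← 1 ← 0 ← 6
So the token now at position 5 started at position 6.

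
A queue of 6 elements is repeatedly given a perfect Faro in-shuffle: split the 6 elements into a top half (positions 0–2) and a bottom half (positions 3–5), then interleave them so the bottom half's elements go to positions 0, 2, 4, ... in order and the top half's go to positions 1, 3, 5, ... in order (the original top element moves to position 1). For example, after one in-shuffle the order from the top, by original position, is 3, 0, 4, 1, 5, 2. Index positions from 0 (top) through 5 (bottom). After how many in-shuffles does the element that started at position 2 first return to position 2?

Follow position 2 under repeated in-shuffles:
2 → 5 → 4 → 2
It first returns after 3 in-shuffles.

3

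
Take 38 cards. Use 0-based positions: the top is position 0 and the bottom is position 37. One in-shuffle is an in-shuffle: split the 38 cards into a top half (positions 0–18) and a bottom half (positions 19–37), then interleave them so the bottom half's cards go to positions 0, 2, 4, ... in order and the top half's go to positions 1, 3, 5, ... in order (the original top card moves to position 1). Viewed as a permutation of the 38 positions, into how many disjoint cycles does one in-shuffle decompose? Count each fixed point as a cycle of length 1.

Trace each unvisited position around until it returns:
(0 1 3 7 15 31 ... len 12) (2 5 11 23 8 17 ... len 12) (6 13 27 16 33 28 ... len 12) (12 25)
4 cycles in total.

4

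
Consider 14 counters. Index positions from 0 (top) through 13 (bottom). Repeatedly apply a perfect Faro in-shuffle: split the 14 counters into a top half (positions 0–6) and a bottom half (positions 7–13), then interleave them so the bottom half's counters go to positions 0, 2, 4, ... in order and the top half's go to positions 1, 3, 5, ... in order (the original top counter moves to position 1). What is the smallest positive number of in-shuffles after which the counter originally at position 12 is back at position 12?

4

Follow position 12 under repeated in-shuffles:
12 → 10 → 6 → 13 → 12
It first returns after 4 in-shuffles.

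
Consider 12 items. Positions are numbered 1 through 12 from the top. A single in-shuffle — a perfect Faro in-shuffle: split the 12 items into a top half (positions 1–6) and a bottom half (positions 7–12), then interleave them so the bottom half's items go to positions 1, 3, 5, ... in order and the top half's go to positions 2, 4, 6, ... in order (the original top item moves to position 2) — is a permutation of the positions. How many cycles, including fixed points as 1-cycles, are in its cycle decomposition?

1

Trace each unvisited position around until it returns:
(1 2 4 8 3 6 ... len 12)
1 cycle in total.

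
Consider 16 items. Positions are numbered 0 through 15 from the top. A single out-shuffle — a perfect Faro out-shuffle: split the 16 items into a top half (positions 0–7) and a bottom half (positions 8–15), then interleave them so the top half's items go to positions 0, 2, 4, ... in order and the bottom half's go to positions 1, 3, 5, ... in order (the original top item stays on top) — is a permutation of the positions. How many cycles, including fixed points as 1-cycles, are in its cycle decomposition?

Trace each unvisited position around until it returns:
(0) (1 2 4 8) (3 6 12 9) (5 10) (7 14 13 11) (15)
6 cycles in total.

6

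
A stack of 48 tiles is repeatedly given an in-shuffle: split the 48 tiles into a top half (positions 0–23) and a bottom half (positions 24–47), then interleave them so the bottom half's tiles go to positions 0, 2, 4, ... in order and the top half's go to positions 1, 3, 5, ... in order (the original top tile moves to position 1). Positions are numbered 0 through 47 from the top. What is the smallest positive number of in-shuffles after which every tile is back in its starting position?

The in-shuffle permutes the 48 positions with cycle lengths [3, 3, 21, 21].
Every tile is home exactly when every cycle has completed a whole number of laps, i.e. after lcm(3, 21) = 21 in-shuffles.

21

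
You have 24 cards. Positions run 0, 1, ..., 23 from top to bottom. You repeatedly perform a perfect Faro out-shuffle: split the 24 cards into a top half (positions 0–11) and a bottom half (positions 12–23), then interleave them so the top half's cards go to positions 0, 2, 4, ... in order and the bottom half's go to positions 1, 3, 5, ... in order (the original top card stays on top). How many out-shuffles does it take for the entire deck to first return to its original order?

The out-shuffle permutes the 24 positions with cycle lengths [1, 1, 11, 11].
Every card is home exactly when every cycle has completed a whole number of laps, i.e. after lcm(1, 11) = 11 out-shuffles.

11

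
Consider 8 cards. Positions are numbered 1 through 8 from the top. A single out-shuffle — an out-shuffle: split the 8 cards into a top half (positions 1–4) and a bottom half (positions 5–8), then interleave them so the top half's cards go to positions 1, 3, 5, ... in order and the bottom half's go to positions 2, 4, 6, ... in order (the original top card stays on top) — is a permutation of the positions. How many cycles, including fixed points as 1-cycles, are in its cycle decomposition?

4

Trace each unvisited position around until it returns:
(1) (2 3 5) (4 7 6) (8)
4 cycles in total.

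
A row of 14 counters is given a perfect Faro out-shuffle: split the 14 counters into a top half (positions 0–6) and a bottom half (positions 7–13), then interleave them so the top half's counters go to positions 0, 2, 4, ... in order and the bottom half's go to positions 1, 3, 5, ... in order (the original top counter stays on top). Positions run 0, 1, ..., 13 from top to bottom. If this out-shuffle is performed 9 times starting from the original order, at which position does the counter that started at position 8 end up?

Track the counter's position through each out-shuffle:
8 → 3 → 6 → 12 → 11 → 9 → 5 → 10 → 7 → 1

1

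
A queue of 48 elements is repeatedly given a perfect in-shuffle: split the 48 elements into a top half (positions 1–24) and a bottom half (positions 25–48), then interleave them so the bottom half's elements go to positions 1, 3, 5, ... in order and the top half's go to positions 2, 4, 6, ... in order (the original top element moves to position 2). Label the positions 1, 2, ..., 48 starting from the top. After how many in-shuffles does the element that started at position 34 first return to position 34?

Follow position 34 under repeated in-shuffles:
34 → 19 → 38 → 27 → 5 → 10 → 20 → 40 → ... → 34 (length 21)
It first returns after 21 in-shuffles.

21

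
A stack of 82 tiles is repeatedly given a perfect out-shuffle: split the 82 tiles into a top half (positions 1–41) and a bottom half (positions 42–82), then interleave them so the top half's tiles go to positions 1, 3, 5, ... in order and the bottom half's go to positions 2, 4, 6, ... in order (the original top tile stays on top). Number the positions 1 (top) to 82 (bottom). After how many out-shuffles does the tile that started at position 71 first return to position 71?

Follow position 71 under repeated out-shuffles:
71 → 60 → 38 → 75 → 68 → 54 → 26 → 51 → ... → 71 (length 54)
It first returns after 54 out-shuffles.

54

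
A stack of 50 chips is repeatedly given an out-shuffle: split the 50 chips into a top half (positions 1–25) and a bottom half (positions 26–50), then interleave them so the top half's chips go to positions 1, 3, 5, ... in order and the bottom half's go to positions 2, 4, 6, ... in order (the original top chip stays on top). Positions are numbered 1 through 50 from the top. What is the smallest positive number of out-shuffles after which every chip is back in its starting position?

The out-shuffle permutes the 50 positions with cycle lengths [1, 1, 3, 3, 21, 21].
Every chip is home exactly when every cycle has completed a whole number of laps, i.e. after lcm(1, 3, 21) = 21 out-shuffles.

21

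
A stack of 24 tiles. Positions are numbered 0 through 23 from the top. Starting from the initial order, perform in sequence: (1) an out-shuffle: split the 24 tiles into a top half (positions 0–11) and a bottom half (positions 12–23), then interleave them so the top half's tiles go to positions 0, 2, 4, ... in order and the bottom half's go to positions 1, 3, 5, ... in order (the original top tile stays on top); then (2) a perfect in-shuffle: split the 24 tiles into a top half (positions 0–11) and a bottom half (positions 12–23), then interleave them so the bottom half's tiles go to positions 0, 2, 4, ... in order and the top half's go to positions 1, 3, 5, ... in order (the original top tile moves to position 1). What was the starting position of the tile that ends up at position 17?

Undo the operations in reverse order, starting from position 17:
  undo op 2 (in-shuffle, from top half): 17 ← 8
  undo op 1 (out-shuffle, from top half): 8 ← 4
So the tile at position 17 came from original position 4.

4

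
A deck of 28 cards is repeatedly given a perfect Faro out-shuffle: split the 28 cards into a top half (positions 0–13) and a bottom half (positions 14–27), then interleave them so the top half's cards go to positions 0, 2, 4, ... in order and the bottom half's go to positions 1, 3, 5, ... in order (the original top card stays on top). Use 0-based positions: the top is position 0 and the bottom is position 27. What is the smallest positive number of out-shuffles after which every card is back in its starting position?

The out-shuffle permutes the 28 positions with cycle lengths [1, 1, 2, 6, 18].
Every card is home exactly when every cycle has completed a whole number of laps, i.e. after lcm(1, 2, 6, 18) = 18 out-shuffles.

18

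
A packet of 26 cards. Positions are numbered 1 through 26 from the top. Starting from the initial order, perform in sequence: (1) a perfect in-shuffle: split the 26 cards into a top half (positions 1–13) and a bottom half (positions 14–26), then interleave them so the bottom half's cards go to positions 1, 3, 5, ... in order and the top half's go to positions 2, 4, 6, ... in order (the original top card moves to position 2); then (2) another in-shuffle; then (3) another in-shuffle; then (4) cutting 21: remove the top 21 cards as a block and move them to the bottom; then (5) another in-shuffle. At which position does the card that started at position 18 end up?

Track the card from position 18 forward through each operation:
  after op 1 (in-shuffle): 18 → 9
  after op 2 (in-shuffle): 9 → 18
  after op 3 (in-shuffle): 18 → 9
  after op 4 (cut 21): 9 → 14
  after op 5 (in-shuffle): 14 → 1

1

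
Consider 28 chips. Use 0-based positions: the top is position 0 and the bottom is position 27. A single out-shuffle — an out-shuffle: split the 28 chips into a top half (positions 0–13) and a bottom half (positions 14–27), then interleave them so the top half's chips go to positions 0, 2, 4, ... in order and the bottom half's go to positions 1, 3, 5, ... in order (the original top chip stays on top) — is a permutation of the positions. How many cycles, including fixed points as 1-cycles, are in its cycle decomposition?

5

Trace each unvisited position around until it returns:
(0) (1 2 4 8 16 5 ... len 18) (3 6 12 24 21 15) (9 18) (27)
5 cycles in total.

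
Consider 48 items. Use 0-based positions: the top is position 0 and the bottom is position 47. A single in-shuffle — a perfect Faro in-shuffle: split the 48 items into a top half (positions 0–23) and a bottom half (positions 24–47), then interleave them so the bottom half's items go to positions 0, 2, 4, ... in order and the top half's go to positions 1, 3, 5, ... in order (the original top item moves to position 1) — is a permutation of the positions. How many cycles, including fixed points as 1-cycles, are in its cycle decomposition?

4

Trace each unvisited position around until it returns:
(0 1 3 7 15 31 ... len 21) (2 5 11 23 47 46 ... len 21) (6 13 27) (20 41 34)
4 cycles in total.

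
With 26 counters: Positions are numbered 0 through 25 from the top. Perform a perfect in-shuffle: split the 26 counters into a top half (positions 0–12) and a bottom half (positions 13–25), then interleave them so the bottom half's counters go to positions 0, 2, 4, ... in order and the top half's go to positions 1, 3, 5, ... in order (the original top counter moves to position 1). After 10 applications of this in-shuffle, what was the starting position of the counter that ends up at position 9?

Work backwards from position 9, undoing one in-shuffle at a time:
9 ← 4 ← 15 ← 7 ← 3 ← 1 ← 0 ← 13 ← 6 ← 16 ← 21
So the counter now at position 9 started at position 21.

21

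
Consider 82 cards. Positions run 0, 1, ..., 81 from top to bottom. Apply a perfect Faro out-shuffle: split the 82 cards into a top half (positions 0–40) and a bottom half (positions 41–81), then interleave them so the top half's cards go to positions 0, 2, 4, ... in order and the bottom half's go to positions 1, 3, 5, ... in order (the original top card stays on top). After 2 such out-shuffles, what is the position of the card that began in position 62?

5

Track the card's position through each out-shuffle:
62 → 43 → 5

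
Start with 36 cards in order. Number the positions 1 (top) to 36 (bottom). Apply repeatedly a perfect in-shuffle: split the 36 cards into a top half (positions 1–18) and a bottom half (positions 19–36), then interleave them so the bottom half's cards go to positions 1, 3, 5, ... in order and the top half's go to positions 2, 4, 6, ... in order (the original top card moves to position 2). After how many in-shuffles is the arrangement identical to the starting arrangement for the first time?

The in-shuffle permutes the 36 positions with cycle lengths [36].
Every card is home exactly when every cycle has completed a whole number of laps, i.e. after lcm(36) = 36 in-shuffles.

36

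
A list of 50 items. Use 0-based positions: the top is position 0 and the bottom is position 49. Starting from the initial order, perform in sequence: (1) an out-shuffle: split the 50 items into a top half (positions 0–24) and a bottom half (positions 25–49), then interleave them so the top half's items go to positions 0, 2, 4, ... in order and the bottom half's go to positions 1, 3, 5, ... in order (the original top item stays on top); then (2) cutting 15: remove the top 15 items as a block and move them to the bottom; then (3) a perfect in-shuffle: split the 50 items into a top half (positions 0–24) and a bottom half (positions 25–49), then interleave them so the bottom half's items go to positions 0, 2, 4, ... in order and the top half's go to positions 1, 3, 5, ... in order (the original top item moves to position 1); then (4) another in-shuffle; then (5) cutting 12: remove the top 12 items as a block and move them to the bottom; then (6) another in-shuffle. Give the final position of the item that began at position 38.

26

Track the item from position 38 forward through each operation:
  after op 1 (out-shuffle): 38 → 27
  after op 2 (cut 15): 27 → 12
  after op 3 (in-shuffle): 12 → 25
  after op 4 (in-shuffle): 25 → 0
  after op 5 (cut 12): 0 → 38
  after op 6 (in-shuffle): 38 → 26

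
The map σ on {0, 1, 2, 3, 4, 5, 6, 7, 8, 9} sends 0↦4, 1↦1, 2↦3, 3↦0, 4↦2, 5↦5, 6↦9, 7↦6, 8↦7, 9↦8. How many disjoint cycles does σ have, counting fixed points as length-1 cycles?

4

Cycle decomposition: (0 4 2 3) (1) (5) (6 9 8 7).
4 cycles.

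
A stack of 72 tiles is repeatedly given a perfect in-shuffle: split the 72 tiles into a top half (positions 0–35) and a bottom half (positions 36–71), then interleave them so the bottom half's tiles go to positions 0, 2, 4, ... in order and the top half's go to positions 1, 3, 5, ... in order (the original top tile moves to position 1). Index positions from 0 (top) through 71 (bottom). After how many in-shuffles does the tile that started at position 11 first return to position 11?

9

Follow position 11 under repeated in-shuffles:
11 → 23 → 47 → 22 → 45 → 18 → 37 → 2 → 5 → 11
It first returns after 9 in-shuffles.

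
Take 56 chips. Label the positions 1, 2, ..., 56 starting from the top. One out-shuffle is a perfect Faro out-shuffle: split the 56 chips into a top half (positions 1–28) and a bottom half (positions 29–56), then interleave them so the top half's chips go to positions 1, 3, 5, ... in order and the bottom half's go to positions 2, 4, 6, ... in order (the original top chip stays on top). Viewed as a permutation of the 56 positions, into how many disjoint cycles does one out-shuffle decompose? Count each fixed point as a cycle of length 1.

Trace each unvisited position around until it returns:
(1) (2 3 5 9 17 33 ... len 20) (4 7 13 25 49 42 ... len 20) (6 11 21 41 26 51 46 36 16 31) (12 23 45 34) (56)
6 cycles in total.

6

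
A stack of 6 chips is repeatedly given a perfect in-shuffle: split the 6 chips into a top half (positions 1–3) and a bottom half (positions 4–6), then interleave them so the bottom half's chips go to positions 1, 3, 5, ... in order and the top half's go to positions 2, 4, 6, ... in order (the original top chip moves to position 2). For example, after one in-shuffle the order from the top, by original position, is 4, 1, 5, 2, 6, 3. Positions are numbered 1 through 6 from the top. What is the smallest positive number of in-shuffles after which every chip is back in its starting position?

The in-shuffle permutes the 6 positions with cycle lengths [3, 3].
Every chip is home exactly when every cycle has completed a whole number of laps, i.e. after lcm(3) = 3 in-shuffles.

3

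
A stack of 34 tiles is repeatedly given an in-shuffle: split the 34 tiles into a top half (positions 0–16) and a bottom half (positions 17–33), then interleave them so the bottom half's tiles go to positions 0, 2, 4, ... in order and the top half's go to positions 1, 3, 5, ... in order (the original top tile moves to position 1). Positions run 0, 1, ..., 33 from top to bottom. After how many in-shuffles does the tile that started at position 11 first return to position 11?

Follow position 11 under repeated in-shuffles:
11 → 23 → 12 → 25 → 16 → 33 → 32 → 30 → 26 → 18 → 2 → 5 → 11
It first returns after 12 in-shuffles.

12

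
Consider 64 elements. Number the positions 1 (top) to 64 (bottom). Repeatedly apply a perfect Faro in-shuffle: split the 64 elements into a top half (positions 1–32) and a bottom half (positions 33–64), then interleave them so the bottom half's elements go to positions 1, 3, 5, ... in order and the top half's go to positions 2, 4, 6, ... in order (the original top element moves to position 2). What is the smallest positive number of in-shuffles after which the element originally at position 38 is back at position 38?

Follow position 38 under repeated in-shuffles:
38 → 11 → 22 → 44 → 23 → 46 → 27 → 54 → 43 → 21 → 42 → 19 → 38
It first returns after 12 in-shuffles.

12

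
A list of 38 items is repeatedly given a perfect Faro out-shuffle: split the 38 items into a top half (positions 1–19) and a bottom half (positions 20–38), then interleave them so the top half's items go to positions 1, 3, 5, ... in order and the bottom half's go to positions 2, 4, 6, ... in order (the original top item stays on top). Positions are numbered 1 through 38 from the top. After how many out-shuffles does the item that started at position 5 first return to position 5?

36

Follow position 5 under repeated out-shuffles:
5 → 9 → 17 → 33 → 28 → 18 → 35 → 32 → ... → 5 (length 36)
It first returns after 36 out-shuffles.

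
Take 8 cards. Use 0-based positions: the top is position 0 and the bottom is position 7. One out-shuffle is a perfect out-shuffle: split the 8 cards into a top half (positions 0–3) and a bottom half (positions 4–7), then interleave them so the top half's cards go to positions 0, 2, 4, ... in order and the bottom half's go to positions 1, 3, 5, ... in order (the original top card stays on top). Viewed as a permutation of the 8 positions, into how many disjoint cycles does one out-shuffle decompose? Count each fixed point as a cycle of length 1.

Trace each unvisited position around until it returns:
(0) (1 2 4) (3 6 5) (7)
4 cycles in total.

4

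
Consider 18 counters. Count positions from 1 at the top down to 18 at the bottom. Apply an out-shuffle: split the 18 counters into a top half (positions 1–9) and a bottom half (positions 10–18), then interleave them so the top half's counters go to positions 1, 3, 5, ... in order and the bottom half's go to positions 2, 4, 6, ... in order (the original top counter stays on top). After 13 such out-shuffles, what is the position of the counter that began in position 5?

Track position through each out-shuffle: 5 → 9 → 17 → 16 → 14 → ... (continuing for 13 shuffles total) → 10.

10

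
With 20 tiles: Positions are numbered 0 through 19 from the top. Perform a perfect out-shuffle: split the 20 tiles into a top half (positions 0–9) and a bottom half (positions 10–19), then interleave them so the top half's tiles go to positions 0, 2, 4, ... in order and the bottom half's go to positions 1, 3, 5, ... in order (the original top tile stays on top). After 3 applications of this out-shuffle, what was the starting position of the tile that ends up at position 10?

6

Work backwards from position 10, undoing one out-shuffle at a time:
10 ← 5 ← 12 ← 6
So the tile now at position 10 started at position 6.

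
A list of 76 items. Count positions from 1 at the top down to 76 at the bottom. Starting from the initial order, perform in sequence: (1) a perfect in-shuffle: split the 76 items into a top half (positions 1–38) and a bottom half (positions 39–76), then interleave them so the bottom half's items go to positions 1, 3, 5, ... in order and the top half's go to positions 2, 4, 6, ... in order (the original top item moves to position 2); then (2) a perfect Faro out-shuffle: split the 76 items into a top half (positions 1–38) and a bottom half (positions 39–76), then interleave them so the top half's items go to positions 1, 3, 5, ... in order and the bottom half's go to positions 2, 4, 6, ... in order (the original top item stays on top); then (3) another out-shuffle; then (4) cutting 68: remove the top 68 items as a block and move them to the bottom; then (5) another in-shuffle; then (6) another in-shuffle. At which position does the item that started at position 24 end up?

34

Track the item from position 24 forward through each operation:
  after op 1 (in-shuffle): 24 → 48
  after op 2 (out-shuffle): 48 → 20
  after op 3 (out-shuffle): 20 → 39
  after op 4 (cut 68): 39 → 47
  after op 5 (in-shuffle): 47 → 17
  after op 6 (in-shuffle): 17 → 34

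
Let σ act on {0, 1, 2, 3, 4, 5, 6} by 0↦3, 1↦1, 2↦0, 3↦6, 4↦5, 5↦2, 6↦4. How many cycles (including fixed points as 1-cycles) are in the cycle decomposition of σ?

Cycle decomposition: (0 3 6 4 5 2) (1).
2 cycles.

2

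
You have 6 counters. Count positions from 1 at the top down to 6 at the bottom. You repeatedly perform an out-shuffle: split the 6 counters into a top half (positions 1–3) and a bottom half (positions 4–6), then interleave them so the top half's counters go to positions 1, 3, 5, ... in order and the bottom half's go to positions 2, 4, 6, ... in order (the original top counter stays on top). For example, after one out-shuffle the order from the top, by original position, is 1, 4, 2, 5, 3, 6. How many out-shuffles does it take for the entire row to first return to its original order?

The out-shuffle permutes the 6 positions with cycle lengths [1, 1, 4].
Every counter is home exactly when every cycle has completed a whole number of laps, i.e. after lcm(1, 4) = 4 out-shuffles.

4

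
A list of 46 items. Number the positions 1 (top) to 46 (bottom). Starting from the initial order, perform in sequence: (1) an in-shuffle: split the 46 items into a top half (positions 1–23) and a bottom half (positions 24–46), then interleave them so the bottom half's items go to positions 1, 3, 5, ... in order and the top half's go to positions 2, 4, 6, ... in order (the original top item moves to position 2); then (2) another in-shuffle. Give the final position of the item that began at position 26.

Track the item from position 26 forward through each operation:
  after op 1 (in-shuffle): 26 → 5
  after op 2 (in-shuffle): 5 → 10

10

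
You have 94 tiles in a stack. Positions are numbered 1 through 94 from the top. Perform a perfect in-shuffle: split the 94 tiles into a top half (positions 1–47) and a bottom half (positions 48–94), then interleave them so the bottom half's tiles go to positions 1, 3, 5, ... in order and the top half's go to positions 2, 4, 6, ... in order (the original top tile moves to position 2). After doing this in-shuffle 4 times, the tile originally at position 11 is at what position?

Track the tile's position through each in-shuffle:
11 → 22 → 44 → 88 → 81

81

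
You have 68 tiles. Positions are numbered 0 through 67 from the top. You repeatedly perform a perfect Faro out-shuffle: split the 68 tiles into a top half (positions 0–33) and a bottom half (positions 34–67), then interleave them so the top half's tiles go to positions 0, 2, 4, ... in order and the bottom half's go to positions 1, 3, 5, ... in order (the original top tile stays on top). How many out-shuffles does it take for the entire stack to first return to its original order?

The out-shuffle permutes the 68 positions with cycle lengths [1, 1, 66].
Every tile is home exactly when every cycle has completed a whole number of laps, i.e. after lcm(1, 66) = 66 out-shuffles.

66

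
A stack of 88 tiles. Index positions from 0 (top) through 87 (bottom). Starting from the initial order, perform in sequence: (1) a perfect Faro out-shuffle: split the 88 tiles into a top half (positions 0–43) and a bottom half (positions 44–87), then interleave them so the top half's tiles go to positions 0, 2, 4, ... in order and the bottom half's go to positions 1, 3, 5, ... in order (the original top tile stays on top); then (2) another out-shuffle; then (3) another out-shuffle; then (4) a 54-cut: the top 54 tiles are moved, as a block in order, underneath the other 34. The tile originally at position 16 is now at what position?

Track the tile from position 16 forward through each operation:
  after op 1 (out-shuffle): 16 → 32
  after op 2 (out-shuffle): 32 → 64
  after op 3 (out-shuffle): 64 → 41
  after op 4 (cut 54): 41 → 75

75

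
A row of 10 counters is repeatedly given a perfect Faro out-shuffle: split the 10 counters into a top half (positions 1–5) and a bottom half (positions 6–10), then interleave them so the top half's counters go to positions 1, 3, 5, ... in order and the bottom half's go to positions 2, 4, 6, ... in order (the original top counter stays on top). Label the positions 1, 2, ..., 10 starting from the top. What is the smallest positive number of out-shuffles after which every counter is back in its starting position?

6

The out-shuffle permutes the 10 positions with cycle lengths [1, 1, 2, 6].
Every counter is home exactly when every cycle has completed a whole number of laps, i.e. after lcm(1, 2, 6) = 6 out-shuffles.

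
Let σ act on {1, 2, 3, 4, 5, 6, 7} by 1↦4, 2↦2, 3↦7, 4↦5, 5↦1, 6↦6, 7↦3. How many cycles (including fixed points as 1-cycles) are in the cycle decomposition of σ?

Cycle decomposition: (1 4 5) (2) (3 7) (6).
4 cycles.

4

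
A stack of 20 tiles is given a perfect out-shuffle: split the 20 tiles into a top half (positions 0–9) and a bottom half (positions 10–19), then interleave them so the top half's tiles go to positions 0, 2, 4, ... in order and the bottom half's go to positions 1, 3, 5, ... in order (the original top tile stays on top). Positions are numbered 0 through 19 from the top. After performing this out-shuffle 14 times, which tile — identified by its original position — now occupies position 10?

Work backwards from position 10, undoing one out-shuffle at a time:
10 ← 5 ← 12 ← 6 ← 3 ← ... ← 8 (14 steps).
So the tile now at position 10 started at position 8.

8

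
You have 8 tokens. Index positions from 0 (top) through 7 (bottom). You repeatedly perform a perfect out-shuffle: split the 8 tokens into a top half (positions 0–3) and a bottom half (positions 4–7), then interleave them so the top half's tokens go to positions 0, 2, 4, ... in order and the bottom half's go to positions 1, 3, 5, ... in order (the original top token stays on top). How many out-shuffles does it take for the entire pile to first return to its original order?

3

The out-shuffle permutes the 8 positions with cycle lengths [1, 1, 3, 3].
Every token is home exactly when every cycle has completed a whole number of laps, i.e. after lcm(1, 3) = 3 out-shuffles.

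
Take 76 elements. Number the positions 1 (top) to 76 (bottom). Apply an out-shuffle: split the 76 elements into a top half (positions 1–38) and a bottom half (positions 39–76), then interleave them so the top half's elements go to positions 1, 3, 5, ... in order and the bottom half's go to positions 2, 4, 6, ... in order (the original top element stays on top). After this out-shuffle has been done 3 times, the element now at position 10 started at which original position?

49

Work backwards from position 10, undoing one out-shuffle at a time:
10 ← 43 ← 22 ← 49
So the element now at position 10 started at position 49.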